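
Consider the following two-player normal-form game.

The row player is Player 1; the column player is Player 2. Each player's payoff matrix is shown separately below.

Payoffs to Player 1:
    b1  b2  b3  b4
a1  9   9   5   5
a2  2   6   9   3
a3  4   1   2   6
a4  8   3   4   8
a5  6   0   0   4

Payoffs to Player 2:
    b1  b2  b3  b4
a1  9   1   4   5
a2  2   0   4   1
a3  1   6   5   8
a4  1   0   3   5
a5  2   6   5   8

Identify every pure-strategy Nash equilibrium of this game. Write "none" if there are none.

For each strategy profile, look for a profitable unilateral deviation.
(a1, b1): Player 1 gets 9, best alternative 8; Player 2 gets 9, best alternative 5. No profitable deviation — NE.
(a1, b2): Player 2 can switch to b1 (1 → 9). Not NE.
(a1, b3): Player 1 can switch to a2 (5 → 9). Not NE.
(a1, b4): Player 1 can switch to a3 (5 → 6). Not NE.
(a2, b1): Player 1 can switch to a1 (2 → 9). Not NE.
(a2, b2): Player 1 can switch to a1 (6 → 9). Not NE.
(a2, b3): Player 1 gets 9, best alternative 5; Player 2 gets 4, best alternative 2. No profitable deviation — NE.
(a2, b4): Player 1 can switch to a1 (3 → 5). Not NE.
(a3, b1): Player 1 can switch to a1 (4 → 9). Not NE.
(a3, b2): Player 1 can switch to a1 (1 → 9). Not NE.
(a4, b4): Player 1 gets 8, best alternative 6; Player 2 gets 5, best alternative 3. No profitable deviation — NE.
(The remaining 9 profiles each have a profitable deviation by the same check.)

The pure Nash equilibria are (a1, b1) and (a2, b3) and (a4, b4).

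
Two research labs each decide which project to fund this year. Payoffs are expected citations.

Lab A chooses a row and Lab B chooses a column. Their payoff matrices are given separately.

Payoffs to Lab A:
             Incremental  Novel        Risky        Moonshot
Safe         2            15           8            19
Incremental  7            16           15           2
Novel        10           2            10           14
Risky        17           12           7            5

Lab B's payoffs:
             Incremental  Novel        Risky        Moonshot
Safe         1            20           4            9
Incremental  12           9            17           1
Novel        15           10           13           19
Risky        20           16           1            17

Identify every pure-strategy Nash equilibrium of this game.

Lab A against Incremental: payoffs 2, 7, 10, 17 → best response Risky.
Lab A against Novel: payoffs 15, 16, 2, 12 → best response Incremental.
Lab A against Risky: payoffs 8, 15, 10, 7 → best response Incremental.
Lab A against Moonshot: payoffs 19, 2, 14, 5 → best response Safe.
Lab B against Safe: payoffs 1, 20, 4, 9 → best response Novel.
Lab B against Incremental: payoffs 12, 9, 17, 1 → best response Risky.
Lab B against Novel: payoffs 15, 10, 13, 19 → best response Moonshot.
Lab B against Risky: payoffs 20, 16, 1, 17 → best response Incremental.
Mutual best responses: (Incremental, Risky); (Risky, Incremental).

(Incremental, Risky); (Risky, Incremental)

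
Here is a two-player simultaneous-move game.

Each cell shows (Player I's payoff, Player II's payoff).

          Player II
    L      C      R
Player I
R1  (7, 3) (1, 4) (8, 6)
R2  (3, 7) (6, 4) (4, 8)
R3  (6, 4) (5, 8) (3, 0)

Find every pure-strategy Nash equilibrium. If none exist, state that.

(R1, R)

For each player, find the best response to each opponent profile; mutual best responses are the pure NE.
Player I against L: payoffs 7, 3, 6 → best response R1.
Player I against C: payoffs 1, 6, 5 → best response R2.
Player I against R: payoffs 8, 4, 3 → best response R1.
Player II against R1: payoffs 3, 4, 6 → best response R.
Player II against R2: payoffs 7, 4, 8 → best response R.
Player II against R3: payoffs 4, 8, 0 → best response C.
Mutual best responses: (R1, R).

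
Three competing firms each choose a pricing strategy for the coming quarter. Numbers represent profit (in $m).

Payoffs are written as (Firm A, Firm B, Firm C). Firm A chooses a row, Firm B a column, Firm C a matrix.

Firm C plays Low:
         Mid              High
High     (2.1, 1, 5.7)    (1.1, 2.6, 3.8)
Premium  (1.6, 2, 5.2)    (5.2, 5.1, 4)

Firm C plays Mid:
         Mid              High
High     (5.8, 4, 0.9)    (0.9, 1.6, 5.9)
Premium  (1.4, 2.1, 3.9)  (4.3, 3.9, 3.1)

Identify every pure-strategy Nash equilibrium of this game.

(Premium, High, Low)

Firm A against (Mid, Low): payoffs 2.1, 1.6 → best response High.
Firm A against (Mid, Mid): payoffs 5.8, 1.4 → best response High.
Firm A against (High, Low): payoffs 1.1, 5.2 → best response Premium.
Firm A against (High, Mid): payoffs 0.9, 4.3 → best response Premium.
Firm B against (High, Low): payoffs 1, 2.6 → best response High.
Firm B against (High, Mid): payoffs 4, 1.6 → best response Mid.
Firm B against (Premium, Low): payoffs 2, 5.1 → best response High.
Firm B against (Premium, Mid): payoffs 2.1, 3.9 → best response High.
Firm C against (High, Mid): payoffs 5.7, 0.9 → best response Low.
Firm C against (High, High): payoffs 3.8, 5.9 → best response Mid.
Firm C against (Premium, Mid): payoffs 5.2, 3.9 → best response Low.
Firm C against (Premium, High): payoffs 4, 3.1 → best response Low.
Mutual best responses: (Premium, High, Low).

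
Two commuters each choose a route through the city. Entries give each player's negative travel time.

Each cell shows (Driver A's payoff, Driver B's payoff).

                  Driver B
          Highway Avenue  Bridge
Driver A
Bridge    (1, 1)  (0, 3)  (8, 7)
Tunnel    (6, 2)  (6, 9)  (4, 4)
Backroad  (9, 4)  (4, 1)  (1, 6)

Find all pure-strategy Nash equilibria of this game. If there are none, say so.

Mark each player's best response to every combination of opponents' strategies; a profile where every player is best-responding is a pure Nash equilibrium.
Driver A against Highway: payoffs 1, 6, 9 → best response Backroad.
Driver A against Avenue: payoffs 0, 6, 4 → best response Tunnel.
Driver A against Bridge: payoffs 8, 4, 1 → best response Bridge.
Driver B against Bridge: payoffs 1, 3, 7 → best response Bridge.
Driver B against Tunnel: payoffs 2, 9, 4 → best response Avenue.
Driver B against Backroad: payoffs 4, 1, 6 → best response Bridge.
Mutual best responses: (Bridge, Bridge); (Tunnel, Avenue).

(Bridge, Bridge), (Tunnel, Avenue)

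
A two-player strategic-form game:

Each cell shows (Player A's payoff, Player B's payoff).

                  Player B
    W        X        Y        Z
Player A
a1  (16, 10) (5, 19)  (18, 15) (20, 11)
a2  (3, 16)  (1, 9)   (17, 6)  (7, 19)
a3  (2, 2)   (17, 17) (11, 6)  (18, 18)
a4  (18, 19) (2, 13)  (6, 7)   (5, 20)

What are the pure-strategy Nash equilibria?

No pure-strategy Nash equilibrium.

Player A against W: payoffs 16, 3, 2, 18 → best response a4.
Player A against X: payoffs 5, 1, 17, 2 → best response a3.
Player A against Y: payoffs 18, 17, 11, 6 → best response a1.
Player A against Z: payoffs 20, 7, 18, 5 → best response a1.
Player B against a1: payoffs 10, 19, 15, 11 → best response X.
Player B against a2: payoffs 16, 9, 6, 19 → best response Z.
Player B against a3: payoffs 2, 17, 6, 18 → best response Z.
Player B against a4: payoffs 19, 13, 7, 20 → best response Z.
No profile is a mutual best response for all players.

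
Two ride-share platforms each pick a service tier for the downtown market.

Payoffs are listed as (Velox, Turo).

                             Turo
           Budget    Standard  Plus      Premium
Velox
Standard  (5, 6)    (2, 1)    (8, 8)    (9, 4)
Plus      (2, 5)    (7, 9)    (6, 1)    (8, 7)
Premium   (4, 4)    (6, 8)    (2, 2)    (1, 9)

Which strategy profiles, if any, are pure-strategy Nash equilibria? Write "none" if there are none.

The pure Nash equilibria are (Standard, Plus), (Plus, Standard).

Velox against Budget: payoffs 5, 2, 4 → best response Standard.
Velox against Standard: payoffs 2, 7, 6 → best response Plus.
Velox against Plus: payoffs 8, 6, 2 → best response Standard.
Velox against Premium: payoffs 9, 8, 1 → best response Standard.
Turo against Standard: payoffs 6, 1, 8, 4 → best response Plus.
Turo against Plus: payoffs 5, 9, 1, 7 → best response Standard.
Turo against Premium: payoffs 4, 8, 2, 9 → best response Premium.
Mutual best responses: (Standard, Plus); (Plus, Standard).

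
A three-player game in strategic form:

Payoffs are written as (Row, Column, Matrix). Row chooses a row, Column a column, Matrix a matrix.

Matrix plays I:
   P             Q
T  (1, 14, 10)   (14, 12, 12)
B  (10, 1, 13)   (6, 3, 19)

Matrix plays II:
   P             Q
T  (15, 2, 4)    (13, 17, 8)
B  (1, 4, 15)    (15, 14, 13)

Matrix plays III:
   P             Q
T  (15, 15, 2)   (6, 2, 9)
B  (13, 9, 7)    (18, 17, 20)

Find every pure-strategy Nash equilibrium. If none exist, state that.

Pure NE: (B, Q, III)

Row against (P, I): payoffs 1, 10 → best response B.
Row against (P, II): payoffs 15, 1 → best response T.
Row against (P, III): payoffs 15, 13 → best response T.
Row against (Q, I): payoffs 14, 6 → best response T.
Row against (Q, II): payoffs 13, 15 → best response B.
Row against (Q, III): payoffs 6, 18 → best response B.
Column against (T, I): payoffs 14, 12 → best response P.
Column against (T, II): payoffs 2, 17 → best response Q.
Column against (T, III): payoffs 15, 2 → best response P.
Column against (B, I): payoffs 1, 3 → best response Q.
Column against (B, II): payoffs 4, 14 → best response Q.
Column against (B, III): payoffs 9, 17 → best response Q.
Matrix against (T, P): payoffs 10, 4, 2 → best response I.
Matrix against (T, Q): payoffs 12, 8, 9 → best response I.
Matrix against (B, P): payoffs 13, 15, 7 → best response II.
Matrix against (B, Q): payoffs 19, 13, 20 → best response III.
Mutual best responses: (B, Q, III).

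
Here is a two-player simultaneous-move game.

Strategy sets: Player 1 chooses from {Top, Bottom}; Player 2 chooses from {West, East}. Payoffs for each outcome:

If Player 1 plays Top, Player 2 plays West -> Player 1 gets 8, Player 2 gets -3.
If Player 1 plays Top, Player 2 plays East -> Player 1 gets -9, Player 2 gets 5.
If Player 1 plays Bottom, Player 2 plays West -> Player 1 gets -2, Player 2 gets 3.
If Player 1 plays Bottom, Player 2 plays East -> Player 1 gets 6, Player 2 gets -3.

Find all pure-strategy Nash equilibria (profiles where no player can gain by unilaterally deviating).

(Top, West): Player 2 can switch to East (-3 → 5). Not NE.
(Top, East): Player 1 can switch to Bottom (-9 → 6). Not NE.
(Bottom, West): Player 1 can switch to Top (-2 → 8). Not NE.
(Bottom, East): Player 2 can switch to West (-3 → 3). Not NE.

none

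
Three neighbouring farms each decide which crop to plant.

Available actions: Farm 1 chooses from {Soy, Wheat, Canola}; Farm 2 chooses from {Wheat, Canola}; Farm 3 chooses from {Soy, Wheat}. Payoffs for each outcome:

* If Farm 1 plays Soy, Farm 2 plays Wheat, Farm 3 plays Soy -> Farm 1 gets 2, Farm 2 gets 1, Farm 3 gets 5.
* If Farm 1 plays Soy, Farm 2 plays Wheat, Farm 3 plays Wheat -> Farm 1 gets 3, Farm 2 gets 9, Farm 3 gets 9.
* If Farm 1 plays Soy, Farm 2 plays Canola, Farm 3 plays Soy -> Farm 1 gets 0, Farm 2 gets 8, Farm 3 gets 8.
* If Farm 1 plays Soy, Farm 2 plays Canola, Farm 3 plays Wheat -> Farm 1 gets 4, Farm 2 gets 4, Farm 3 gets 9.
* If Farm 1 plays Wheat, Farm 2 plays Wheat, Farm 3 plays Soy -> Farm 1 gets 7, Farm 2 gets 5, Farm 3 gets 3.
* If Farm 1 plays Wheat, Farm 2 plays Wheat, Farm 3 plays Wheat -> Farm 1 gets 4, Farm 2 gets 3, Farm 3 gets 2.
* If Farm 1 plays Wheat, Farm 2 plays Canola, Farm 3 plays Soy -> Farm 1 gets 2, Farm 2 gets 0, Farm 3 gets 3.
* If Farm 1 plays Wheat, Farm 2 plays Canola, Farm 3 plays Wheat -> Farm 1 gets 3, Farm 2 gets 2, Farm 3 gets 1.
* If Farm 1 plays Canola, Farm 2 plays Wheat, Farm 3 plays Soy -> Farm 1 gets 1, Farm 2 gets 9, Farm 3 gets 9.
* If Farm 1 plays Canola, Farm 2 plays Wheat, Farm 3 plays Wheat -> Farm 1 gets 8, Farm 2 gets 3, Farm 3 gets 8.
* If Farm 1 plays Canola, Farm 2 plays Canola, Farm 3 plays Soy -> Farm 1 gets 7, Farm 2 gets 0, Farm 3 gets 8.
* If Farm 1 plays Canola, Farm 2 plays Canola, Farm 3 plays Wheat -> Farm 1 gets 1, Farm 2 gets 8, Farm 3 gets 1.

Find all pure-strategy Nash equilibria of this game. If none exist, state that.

For each strategy profile, look for a profitable unilateral deviation.
(Soy, Wheat, Soy): Farm 1 can switch to Wheat (2 → 7). Not NE.
(Soy, Wheat, Wheat): Farm 1 can switch to Wheat (3 → 4). Not NE.
(Soy, Canola, Soy): Farm 1 can switch to Wheat (0 → 2). Not NE.
(Soy, Canola, Wheat): Farm 2 can switch to Wheat (4 → 9). Not NE.
(Wheat, Wheat, Soy): Farm 1 gets 7, best alternative 2; Farm 2 gets 5, best alternative 0; Farm 3 gets 3, best alternative 2. No profitable deviation — NE.
(Wheat, Wheat, Wheat): Farm 1 can switch to Canola (4 → 8). Not NE.
(Wheat, Canola, Soy): Farm 1 can switch to Canola (2 → 7). Not NE.
(Wheat, Canola, Wheat): Farm 1 can switch to Soy (3 → 4). Not NE.
(Canola, Wheat, Soy): Farm 1 can switch to Soy (1 → 2). Not NE.
(Canola, Wheat, Wheat): Farm 2 can switch to Canola (3 → 8). Not NE.
(Canola, Canola, Soy): Farm 2 can switch to Wheat (0 → 9). Not NE.
(The remaining 1 profile has a profitable deviation by the same check.)

Pure NE: (Wheat, Wheat, Soy)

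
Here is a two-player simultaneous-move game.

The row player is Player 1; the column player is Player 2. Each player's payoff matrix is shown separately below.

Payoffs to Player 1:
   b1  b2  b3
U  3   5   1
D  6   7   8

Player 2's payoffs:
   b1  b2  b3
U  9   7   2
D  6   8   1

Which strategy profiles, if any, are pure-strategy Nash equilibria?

Pure NE: (D, b2)

Player 1 against b1: payoffs 3, 6 → best response D.
Player 1 against b2: payoffs 5, 7 → best response D.
Player 1 against b3: payoffs 1, 8 → best response D.
Player 2 against U: payoffs 9, 7, 2 → best response b1.
Player 2 against D: payoffs 6, 8, 1 → best response b2.
Mutual best responses: (D, b2).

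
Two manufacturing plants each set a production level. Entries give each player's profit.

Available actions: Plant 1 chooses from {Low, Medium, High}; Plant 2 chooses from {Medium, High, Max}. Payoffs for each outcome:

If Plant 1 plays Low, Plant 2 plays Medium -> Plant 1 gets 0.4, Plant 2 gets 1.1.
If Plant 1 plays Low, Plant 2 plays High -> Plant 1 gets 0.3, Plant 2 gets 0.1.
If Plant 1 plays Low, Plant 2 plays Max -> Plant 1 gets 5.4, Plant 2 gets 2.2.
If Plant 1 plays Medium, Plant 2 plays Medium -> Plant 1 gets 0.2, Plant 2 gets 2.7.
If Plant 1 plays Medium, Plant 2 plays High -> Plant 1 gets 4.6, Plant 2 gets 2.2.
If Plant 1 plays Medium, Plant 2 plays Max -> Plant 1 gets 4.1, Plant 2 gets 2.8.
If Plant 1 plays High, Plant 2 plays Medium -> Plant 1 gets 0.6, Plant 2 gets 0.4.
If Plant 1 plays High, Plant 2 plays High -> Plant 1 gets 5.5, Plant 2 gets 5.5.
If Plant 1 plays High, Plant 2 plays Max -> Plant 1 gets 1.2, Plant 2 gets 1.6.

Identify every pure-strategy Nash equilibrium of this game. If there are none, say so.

Pure-strategy Nash equilibria: (Low, Max), (High, High)

Plant 1 against Medium: payoffs 0.4, 0.2, 0.6 → best response High.
Plant 1 against High: payoffs 0.3, 4.6, 5.5 → best response High.
Plant 1 against Max: payoffs 5.4, 4.1, 1.2 → best response Low.
Plant 2 against Low: payoffs 1.1, 0.1, 2.2 → best response Max.
Plant 2 against Medium: payoffs 2.7, 2.2, 2.8 → best response Max.
Plant 2 against High: payoffs 0.4, 5.5, 1.6 → best response High.
Mutual best responses: (Low, Max); (High, High).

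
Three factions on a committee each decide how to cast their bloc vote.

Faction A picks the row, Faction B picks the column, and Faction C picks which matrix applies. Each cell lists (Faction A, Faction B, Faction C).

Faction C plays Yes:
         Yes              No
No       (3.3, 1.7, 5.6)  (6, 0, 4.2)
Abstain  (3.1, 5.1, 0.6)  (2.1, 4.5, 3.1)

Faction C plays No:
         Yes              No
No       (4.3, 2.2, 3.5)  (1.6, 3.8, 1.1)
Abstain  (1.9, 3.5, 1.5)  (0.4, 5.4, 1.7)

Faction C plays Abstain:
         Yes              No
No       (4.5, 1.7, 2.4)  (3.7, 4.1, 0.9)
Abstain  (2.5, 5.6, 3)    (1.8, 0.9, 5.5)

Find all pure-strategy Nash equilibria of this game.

(No, Yes, Yes)

Mark each player's best response to every combination of opponents' strategies; a profile where every player is best-responding is a pure Nash equilibrium.
Faction A against (Yes, Yes): payoffs 3.3, 3.1 → best response No.
Faction A against (Yes, No): payoffs 4.3, 1.9 → best response No.
Faction A against (Yes, Abstain): payoffs 4.5, 2.5 → best response No.
Faction A against (No, Yes): payoffs 6, 2.1 → best response No.
Faction A against (No, No): payoffs 1.6, 0.4 → best response No.
Faction A against (No, Abstain): payoffs 3.7, 1.8 → best response No.
Faction B against (No, Yes): payoffs 1.7, 0 → best response Yes.
Faction B against (No, No): payoffs 2.2, 3.8 → best response No.
Faction B against (No, Abstain): payoffs 1.7, 4.1 → best response No.
Faction B against (Abstain, Yes): payoffs 5.1, 4.5 → best response Yes.
Faction B against (Abstain, No): payoffs 3.5, 5.4 → best response No.
Faction B against (Abstain, Abstain): payoffs 5.6, 0.9 → best response Yes.
Faction C against (No, Yes): payoffs 5.6, 3.5, 2.4 → best response Yes.
Faction C against (No, No): payoffs 4.2, 1.1, 0.9 → best response Yes.
Faction C against (Abstain, Yes): payoffs 0.6, 1.5, 3 → best response Abstain.
Faction C against (Abstain, No): payoffs 3.1, 1.7, 5.5 → best response Abstain.
Mutual best responses: (No, Yes, Yes).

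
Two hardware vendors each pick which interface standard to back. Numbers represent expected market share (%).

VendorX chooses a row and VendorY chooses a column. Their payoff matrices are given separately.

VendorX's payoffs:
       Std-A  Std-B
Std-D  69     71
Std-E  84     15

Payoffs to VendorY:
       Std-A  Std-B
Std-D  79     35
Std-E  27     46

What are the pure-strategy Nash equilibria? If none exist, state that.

This game has no pure Nash equilibrium.

VendorX against Std-A: payoffs 69, 84 → best response Std-E.
VendorX against Std-B: payoffs 71, 15 → best response Std-D.
VendorY against Std-D: payoffs 79, 35 → best response Std-A.
VendorY against Std-E: payoffs 27, 46 → best response Std-B.
No profile is a mutual best response for all players.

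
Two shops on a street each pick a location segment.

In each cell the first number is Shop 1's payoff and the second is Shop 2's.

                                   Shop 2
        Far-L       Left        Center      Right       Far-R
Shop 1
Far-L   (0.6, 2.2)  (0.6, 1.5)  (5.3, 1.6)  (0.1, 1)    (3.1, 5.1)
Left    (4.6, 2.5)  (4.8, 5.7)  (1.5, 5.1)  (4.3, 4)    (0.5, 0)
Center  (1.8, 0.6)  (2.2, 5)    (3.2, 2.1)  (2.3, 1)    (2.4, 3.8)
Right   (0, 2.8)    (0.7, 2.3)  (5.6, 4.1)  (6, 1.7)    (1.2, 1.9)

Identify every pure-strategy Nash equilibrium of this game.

Pure-strategy Nash equilibria: (Far-L, Far-R), (Left, Left), (Right, Center)

(Far-L, Far-L): Shop 1 can switch to Left (0.6 → 4.6). Not NE.
(Far-L, Left): Shop 1 can switch to Left (0.6 → 4.8). Not NE.
(Far-L, Center): Shop 1 can switch to Right (5.3 → 5.6). Not NE.
(Far-L, Right): Shop 1 can switch to Left (0.1 → 4.3). Not NE.
(Far-L, Far-R): Shop 1 gets 3.1, best alternative 2.4; Shop 2 gets 5.1, best alternative 2.2. No profitable deviation — NE.
(Left, Far-L): Shop 2 can switch to Left (2.5 → 5.7). Not NE.
(Left, Left): Shop 1 gets 4.8, best alternative 2.2; Shop 2 gets 5.7, best alternative 5.1. No profitable deviation — NE.
(Left, Center): Shop 1 can switch to Far-L (1.5 → 5.3). Not NE.
(Left, Right): Shop 1 can switch to Right (4.3 → 6). Not NE.
(Left, Far-R): Shop 1 can switch to Far-L (0.5 → 3.1). Not NE.
(Right, Center): Shop 1 gets 5.6, best alternative 5.3; Shop 2 gets 4.1, best alternative 2.8. No profitable deviation — NE.
(The remaining 9 profiles each have a profitable deviation by the same check.)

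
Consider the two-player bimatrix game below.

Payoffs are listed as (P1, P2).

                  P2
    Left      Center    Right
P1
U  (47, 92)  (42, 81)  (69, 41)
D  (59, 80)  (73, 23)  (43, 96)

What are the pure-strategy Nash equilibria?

For each strategy profile, look for a profitable unilateral deviation.
(U, Left): P1 can switch to D (47 → 59). Not NE.
(U, Center): P1 can switch to D (42 → 73). Not NE.
(U, Right): P2 can switch to Left (41 → 92). Not NE.
(D, Left): P2 can switch to Right (80 → 96). Not NE.
(D, Center): P2 can switch to Left (23 → 80). Not NE.
(D, Right): P1 can switch to U (43 → 69). Not NE.

No pure-strategy Nash equilibrium.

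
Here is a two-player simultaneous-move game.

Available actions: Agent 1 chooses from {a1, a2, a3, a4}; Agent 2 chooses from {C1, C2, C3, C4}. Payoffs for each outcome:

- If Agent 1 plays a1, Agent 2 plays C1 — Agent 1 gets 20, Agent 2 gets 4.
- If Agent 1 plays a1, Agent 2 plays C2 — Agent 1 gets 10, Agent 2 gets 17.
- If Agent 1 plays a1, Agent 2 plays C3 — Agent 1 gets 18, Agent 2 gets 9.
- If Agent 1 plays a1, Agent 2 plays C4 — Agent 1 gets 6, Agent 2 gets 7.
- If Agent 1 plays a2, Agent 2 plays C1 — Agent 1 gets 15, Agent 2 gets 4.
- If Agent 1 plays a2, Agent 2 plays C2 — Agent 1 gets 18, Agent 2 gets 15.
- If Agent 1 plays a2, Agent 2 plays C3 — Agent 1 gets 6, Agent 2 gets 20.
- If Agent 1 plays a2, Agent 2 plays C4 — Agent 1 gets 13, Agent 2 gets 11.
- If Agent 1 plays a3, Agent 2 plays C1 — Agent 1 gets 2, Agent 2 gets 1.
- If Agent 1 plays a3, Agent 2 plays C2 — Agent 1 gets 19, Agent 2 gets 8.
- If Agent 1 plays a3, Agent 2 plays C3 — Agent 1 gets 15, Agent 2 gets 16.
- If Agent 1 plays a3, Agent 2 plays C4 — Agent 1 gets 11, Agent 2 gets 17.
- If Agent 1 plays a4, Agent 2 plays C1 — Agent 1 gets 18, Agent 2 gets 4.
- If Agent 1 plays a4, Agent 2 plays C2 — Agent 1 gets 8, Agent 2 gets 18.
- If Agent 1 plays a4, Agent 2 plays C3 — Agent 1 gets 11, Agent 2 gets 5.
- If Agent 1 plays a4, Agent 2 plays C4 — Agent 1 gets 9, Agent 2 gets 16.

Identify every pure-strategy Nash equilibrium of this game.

There is no pure-strategy Nash equilibrium.

Check each profile: it is a Nash equilibrium iff no player can strictly gain by switching unilaterally.
(a1, C1): Agent 2 can switch to C2 (4 → 17). Not NE.
(a1, C2): Agent 1 can switch to a2 (10 → 18). Not NE.
(a1, C3): Agent 2 can switch to C2 (9 → 17). Not NE.
(a1, C4): Agent 1 can switch to a2 (6 → 13). Not NE.
(a2, C1): Agent 1 can switch to a1 (15 → 20). Not NE.
(a2, C2): Agent 1 can switch to a3 (18 → 19). Not NE.
(a2, C3): Agent 1 can switch to a1 (6 → 18). Not NE.
(a2, C4): Agent 2 can switch to C2 (11 → 15). Not NE.
(a3, C1): Agent 1 can switch to a1 (2 → 20). Not NE.
(a3, C2): Agent 2 can switch to C3 (8 → 16). Not NE.
(The remaining 6 profiles each have a profitable deviation by the same check.)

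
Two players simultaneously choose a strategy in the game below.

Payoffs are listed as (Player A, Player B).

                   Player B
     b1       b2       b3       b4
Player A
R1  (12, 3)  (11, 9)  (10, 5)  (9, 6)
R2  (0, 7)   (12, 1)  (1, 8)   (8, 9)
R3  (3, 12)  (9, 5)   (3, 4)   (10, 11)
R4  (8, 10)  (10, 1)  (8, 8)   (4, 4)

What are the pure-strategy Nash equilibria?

No pure-strategy Nash equilibrium.

Player A against b1: payoffs 12, 0, 3, 8 → best response R1.
Player A against b2: payoffs 11, 12, 9, 10 → best response R2.
Player A against b3: payoffs 10, 1, 3, 8 → best response R1.
Player A against b4: payoffs 9, 8, 10, 4 → best response R3.
Player B against R1: payoffs 3, 9, 5, 6 → best response b2.
Player B against R2: payoffs 7, 1, 8, 9 → best response b4.
Player B against R3: payoffs 12, 5, 4, 11 → best response b1.
Player B against R4: payoffs 10, 1, 8, 4 → best response b1.
No profile is a mutual best response for all players.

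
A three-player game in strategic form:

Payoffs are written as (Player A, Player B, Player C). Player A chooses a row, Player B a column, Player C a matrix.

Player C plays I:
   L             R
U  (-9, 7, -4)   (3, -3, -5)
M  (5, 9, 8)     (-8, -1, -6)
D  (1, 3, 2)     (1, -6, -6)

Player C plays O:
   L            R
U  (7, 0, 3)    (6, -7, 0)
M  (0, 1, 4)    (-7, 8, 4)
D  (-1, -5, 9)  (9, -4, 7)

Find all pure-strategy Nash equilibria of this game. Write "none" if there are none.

(U, L, O) and (M, L, I) and (D, R, O)

Mark each player's best response to every combination of opponents' strategies; a profile where every player is best-responding is a pure Nash equilibrium.
Player A against (L, I): payoffs -9, 5, 1 → best response M.
Player A against (L, O): payoffs 7, 0, -1 → best response U.
Player A against (R, I): payoffs 3, -8, 1 → best response U.
Player A against (R, O): payoffs 6, -7, 9 → best response D.
Player B against (U, I): payoffs 7, -3 → best response L.
Player B against (U, O): payoffs 0, -7 → best response L.
Player B against (M, I): payoffs 9, -1 → best response L.
Player B against (M, O): payoffs 1, 8 → best response R.
Player B against (D, I): payoffs 3, -6 → best response L.
Player B against (D, O): payoffs -5, -4 → best response R.
Player C against (U, L): payoffs -4, 3 → best response O.
Player C against (U, R): payoffs -5, 0 → best response O.
Player C against (M, L): payoffs 8, 4 → best response I.
Player C against (M, R): payoffs -6, 4 → best response O.
Player C against (D, L): payoffs 2, 9 → best response O.
Player C against (D, R): payoffs -6, 7 → best response O.
Mutual best responses: (U, L, O); (M, L, I); (D, R, O).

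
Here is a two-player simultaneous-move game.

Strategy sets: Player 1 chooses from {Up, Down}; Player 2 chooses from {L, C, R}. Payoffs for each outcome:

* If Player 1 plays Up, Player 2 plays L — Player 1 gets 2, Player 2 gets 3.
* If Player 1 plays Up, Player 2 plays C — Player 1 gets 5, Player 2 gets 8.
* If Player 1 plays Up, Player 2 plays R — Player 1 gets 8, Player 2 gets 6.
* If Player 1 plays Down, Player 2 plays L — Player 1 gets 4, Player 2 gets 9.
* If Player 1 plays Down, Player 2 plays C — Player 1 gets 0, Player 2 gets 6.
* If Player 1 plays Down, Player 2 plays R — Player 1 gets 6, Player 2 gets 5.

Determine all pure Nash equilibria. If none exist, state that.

Pure-strategy Nash equilibria: (Up, C); (Down, L)

For each strategy profile, look for a profitable unilateral deviation.
(Up, L): Player 1 can switch to Down (2 → 4). Not NE.
(Up, C): Player 1 gets 5, best alternative 0; Player 2 gets 8, best alternative 6. No profitable deviation — NE.
(Up, R): Player 2 can switch to C (6 → 8). Not NE.
(Down, L): Player 1 gets 4, best alternative 2; Player 2 gets 9, best alternative 6. No profitable deviation — NE.
(Down, C): Player 1 can switch to Up (0 → 5). Not NE.
(Down, R): Player 1 can switch to Up (6 → 8). Not NE.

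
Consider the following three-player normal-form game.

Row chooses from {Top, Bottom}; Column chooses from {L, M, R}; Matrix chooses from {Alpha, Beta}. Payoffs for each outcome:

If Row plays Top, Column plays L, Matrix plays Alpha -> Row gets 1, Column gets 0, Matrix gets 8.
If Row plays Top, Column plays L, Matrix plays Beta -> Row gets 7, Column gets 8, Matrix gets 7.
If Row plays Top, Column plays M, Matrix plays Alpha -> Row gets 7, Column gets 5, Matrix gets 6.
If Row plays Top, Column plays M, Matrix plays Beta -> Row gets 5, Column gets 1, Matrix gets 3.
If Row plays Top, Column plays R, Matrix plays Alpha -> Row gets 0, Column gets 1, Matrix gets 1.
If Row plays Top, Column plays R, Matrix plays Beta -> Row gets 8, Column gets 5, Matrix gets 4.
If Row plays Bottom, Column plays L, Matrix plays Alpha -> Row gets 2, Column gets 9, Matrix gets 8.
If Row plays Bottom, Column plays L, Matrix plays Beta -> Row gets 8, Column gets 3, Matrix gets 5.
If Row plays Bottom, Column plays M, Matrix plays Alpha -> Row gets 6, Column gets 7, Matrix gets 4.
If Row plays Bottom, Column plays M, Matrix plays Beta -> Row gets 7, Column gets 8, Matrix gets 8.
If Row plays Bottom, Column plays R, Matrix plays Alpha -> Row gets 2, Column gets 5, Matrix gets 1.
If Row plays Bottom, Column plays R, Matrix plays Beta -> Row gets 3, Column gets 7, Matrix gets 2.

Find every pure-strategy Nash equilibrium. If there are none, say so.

Check each profile: it is a Nash equilibrium iff no player can strictly gain by switching unilaterally.
(Top, L, Alpha): Row can switch to Bottom (1 → 2). Not NE.
(Top, L, Beta): Row can switch to Bottom (7 → 8). Not NE.
(Top, M, Alpha): Row gets 7, best alternative 6; Column gets 5, best alternative 1; Matrix gets 6, best alternative 3. No profitable deviation — NE.
(Top, M, Beta): Row can switch to Bottom (5 → 7). Not NE.
(Top, R, Alpha): Row can switch to Bottom (0 → 2). Not NE.
(Top, R, Beta): Column can switch to L (5 → 8). Not NE.
(Bottom, L, Alpha): Row gets 2, best alternative 1; Column gets 9, best alternative 7; Matrix gets 8, best alternative 5. No profitable deviation — NE.
(Bottom, L, Beta): Column can switch to M (3 → 8). Not NE.
(Bottom, M, Alpha): Row can switch to Top (6 → 7). Not NE.
(Bottom, M, Beta): Row gets 7, best alternative 5; Column gets 8, best alternative 7; Matrix gets 8, best alternative 4. No profitable deviation — NE.
(Bottom, R, Alpha): Column can switch to L (5 → 9). Not NE.
(Bottom, R, Beta): Row can switch to Top (3 → 8). Not NE.

The pure Nash equilibria are (Top, M, Alpha), (Bottom, L, Alpha), (Bottom, M, Beta).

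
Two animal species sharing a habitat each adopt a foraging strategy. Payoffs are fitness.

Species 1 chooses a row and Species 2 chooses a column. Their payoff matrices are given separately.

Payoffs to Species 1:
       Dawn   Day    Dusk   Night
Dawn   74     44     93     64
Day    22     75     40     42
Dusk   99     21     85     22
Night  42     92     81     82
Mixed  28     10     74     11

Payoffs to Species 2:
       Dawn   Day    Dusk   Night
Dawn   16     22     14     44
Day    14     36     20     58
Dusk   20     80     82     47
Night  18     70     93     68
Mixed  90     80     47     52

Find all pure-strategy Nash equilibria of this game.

No pure-strategy Nash equilibrium.

For each player, find the best response to each opponent profile; mutual best responses are the pure NE.
Species 1 against Dawn: payoffs 74, 22, 99, 42, 28 → best response Dusk.
Species 1 against Day: payoffs 44, 75, 21, 92, 10 → best response Night.
Species 1 against Dusk: payoffs 93, 40, 85, 81, 74 → best response Dawn.
Species 1 against Night: payoffs 64, 42, 22, 82, 11 → best response Night.
Species 2 against Dawn: payoffs 16, 22, 14, 44 → best response Night.
Species 2 against Day: payoffs 14, 36, 20, 58 → best response Night.
Species 2 against Dusk: payoffs 20, 80, 82, 47 → best response Dusk.
Species 2 against Night: payoffs 18, 70, 93, 68 → best response Dusk.
Species 2 against Mixed: payoffs 90, 80, 47, 52 → best response Dawn.
No profile is a mutual best response for all players.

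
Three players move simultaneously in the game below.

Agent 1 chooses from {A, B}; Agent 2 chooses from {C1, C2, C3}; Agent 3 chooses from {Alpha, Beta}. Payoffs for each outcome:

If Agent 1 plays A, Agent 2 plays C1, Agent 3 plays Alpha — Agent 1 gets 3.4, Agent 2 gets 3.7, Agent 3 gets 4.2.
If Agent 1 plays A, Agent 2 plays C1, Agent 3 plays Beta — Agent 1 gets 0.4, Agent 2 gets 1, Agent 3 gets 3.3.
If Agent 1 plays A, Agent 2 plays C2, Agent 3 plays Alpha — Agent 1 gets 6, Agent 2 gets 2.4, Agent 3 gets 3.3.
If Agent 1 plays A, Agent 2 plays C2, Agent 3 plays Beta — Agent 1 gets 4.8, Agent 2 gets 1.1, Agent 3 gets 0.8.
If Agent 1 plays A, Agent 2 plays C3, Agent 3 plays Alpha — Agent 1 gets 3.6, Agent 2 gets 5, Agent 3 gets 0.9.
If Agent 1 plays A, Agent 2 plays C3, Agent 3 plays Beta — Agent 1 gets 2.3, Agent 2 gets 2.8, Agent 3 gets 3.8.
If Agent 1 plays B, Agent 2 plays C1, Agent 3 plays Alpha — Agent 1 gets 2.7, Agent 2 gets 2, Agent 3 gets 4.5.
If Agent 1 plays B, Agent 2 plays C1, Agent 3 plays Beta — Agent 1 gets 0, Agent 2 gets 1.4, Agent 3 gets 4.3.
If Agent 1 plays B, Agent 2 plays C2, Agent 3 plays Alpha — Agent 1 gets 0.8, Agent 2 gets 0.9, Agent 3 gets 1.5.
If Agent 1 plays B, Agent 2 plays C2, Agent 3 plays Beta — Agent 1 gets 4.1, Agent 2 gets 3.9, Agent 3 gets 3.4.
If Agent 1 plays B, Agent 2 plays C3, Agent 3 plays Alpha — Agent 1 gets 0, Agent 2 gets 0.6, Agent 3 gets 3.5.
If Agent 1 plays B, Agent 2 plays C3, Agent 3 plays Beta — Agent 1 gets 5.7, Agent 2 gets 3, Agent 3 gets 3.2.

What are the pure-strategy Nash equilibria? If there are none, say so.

Mark each player's best response to every combination of opponents' strategies; a profile where every player is best-responding is a pure Nash equilibrium.
Agent 1 against (C1, Alpha): payoffs 3.4, 2.7 → best response A.
Agent 1 against (C1, Beta): payoffs 0.4, 0 → best response A.
Agent 1 against (C2, Alpha): payoffs 6, 0.8 → best response A.
Agent 1 against (C2, Beta): payoffs 4.8, 4.1 → best response A.
Agent 1 against (C3, Alpha): payoffs 3.6, 0 → best response A.
Agent 1 against (C3, Beta): payoffs 2.3, 5.7 → best response B.
Agent 2 against (A, Alpha): payoffs 3.7, 2.4, 5 → best response C3.
Agent 2 against (A, Beta): payoffs 1, 1.1, 2.8 → best response C3.
Agent 2 against (B, Alpha): payoffs 2, 0.9, 0.6 → best response C1.
Agent 2 against (B, Beta): payoffs 1.4, 3.9, 3 → best response C2.
Agent 3 against (A, C1): payoffs 4.2, 3.3 → best response Alpha.
Agent 3 against (A, C2): payoffs 3.3, 0.8 → best response Alpha.
Agent 3 against (A, C3): payoffs 0.9, 3.8 → best response Beta.
Agent 3 against (B, C1): payoffs 4.5, 4.3 → best response Alpha.
Agent 3 against (B, C2): payoffs 1.5, 3.4 → best response Beta.
Agent 3 against (B, C3): payoffs 3.5, 3.2 → best response Alpha.
No profile is a mutual best response for all players.

This game has no pure Nash equilibrium.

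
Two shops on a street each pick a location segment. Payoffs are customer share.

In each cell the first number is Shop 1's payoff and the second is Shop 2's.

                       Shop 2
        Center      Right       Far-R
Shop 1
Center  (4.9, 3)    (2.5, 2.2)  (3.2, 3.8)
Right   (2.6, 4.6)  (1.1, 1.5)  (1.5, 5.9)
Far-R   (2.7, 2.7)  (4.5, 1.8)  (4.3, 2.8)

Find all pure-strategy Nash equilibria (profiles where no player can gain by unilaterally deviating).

Shop 1 against Center: payoffs 4.9, 2.6, 2.7 → best response Center.
Shop 1 against Right: payoffs 2.5, 1.1, 4.5 → best response Far-R.
Shop 1 against Far-R: payoffs 3.2, 1.5, 4.3 → best response Far-R.
Shop 2 against Center: payoffs 3, 2.2, 3.8 → best response Far-R.
Shop 2 against Right: payoffs 4.6, 1.5, 5.9 → best response Far-R.
Shop 2 against Far-R: payoffs 2.7, 1.8, 2.8 → best response Far-R.
Mutual best responses: (Far-R, Far-R).

(Far-R, Far-R)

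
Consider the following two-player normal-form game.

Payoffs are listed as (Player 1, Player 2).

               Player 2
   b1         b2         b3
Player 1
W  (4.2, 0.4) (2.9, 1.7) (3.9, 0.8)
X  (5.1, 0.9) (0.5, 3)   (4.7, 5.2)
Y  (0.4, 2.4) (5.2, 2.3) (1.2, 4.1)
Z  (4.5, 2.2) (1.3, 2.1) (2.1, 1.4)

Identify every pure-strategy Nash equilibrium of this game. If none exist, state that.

(W, b1): Player 1 can switch to X (4.2 → 5.1). Not NE.
(W, b2): Player 1 can switch to Y (2.9 → 5.2). Not NE.
(W, b3): Player 1 can switch to X (3.9 → 4.7). Not NE.
(X, b1): Player 2 can switch to b2 (0.9 → 3). Not NE.
(X, b2): Player 1 can switch to W (0.5 → 2.9). Not NE.
(X, b3): Player 1 gets 4.7, best alternative 3.9; Player 2 gets 5.2, best alternative 3. No profitable deviation — NE.
(Y, b1): Player 1 can switch to W (0.4 → 4.2). Not NE.
(Y, b2): Player 2 can switch to b1 (2.3 → 2.4). Not NE.
(Y, b3): Player 1 can switch to W (1.2 → 3.9). Not NE.
(Z, b1): Player 1 can switch to X (4.5 → 5.1). Not NE.
(Z, b2): Player 1 can switch to W (1.3 → 2.9). Not NE.
(The remaining 1 profile has a profitable deviation by the same check.)

Pure NE: (X, b3)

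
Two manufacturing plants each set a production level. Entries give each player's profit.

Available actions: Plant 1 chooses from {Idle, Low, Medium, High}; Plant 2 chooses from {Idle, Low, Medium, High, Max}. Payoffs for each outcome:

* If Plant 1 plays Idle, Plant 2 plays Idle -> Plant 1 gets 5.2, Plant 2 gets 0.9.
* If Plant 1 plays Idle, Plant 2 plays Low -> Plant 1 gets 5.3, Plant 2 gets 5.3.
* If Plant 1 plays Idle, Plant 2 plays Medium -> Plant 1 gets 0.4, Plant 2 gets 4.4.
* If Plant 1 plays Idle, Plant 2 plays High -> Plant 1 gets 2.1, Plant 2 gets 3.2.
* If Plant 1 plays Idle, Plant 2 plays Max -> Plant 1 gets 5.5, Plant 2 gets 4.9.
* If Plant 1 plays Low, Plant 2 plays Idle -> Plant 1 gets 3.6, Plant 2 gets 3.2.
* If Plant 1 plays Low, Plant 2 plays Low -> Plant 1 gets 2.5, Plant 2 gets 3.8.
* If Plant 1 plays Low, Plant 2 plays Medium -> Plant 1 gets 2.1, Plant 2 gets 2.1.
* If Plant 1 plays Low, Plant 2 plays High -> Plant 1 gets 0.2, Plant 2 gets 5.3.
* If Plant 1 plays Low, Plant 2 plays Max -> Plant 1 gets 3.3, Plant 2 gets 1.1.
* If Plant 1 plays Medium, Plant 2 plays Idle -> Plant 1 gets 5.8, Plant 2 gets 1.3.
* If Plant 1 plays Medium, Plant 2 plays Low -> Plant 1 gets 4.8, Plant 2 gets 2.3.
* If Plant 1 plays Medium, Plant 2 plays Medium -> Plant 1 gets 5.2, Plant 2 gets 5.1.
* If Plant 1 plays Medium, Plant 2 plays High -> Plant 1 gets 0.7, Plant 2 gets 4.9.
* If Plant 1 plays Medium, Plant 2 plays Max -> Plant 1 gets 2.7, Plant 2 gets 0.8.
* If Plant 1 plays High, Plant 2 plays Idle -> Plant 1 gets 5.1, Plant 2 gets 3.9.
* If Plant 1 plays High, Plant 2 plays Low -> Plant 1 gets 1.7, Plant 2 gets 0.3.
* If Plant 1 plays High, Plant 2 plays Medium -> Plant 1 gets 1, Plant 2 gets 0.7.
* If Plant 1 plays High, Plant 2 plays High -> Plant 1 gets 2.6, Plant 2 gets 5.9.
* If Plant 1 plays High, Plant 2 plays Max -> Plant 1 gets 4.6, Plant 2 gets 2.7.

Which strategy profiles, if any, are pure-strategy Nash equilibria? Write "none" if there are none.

(Idle, Low), (Medium, Medium), (High, High)

(Idle, Idle): Plant 1 can switch to Medium (5.2 → 5.8). Not NE.
(Idle, Low): Plant 1 gets 5.3, best alternative 4.8; Plant 2 gets 5.3, best alternative 4.9. No profitable deviation — NE.
(Idle, Medium): Plant 1 can switch to Low (0.4 → 2.1). Not NE.
(Idle, High): Plant 1 can switch to High (2.1 → 2.6). Not NE.
(Idle, Max): Plant 2 can switch to Low (4.9 → 5.3). Not NE.
(Low, Idle): Plant 1 can switch to Idle (3.6 → 5.2). Not NE.
(Low, Low): Plant 1 can switch to Idle (2.5 → 5.3). Not NE.
(Low, Medium): Plant 1 can switch to Medium (2.1 → 5.2). Not NE.
(Low, High): Plant 1 can switch to Idle (0.2 → 2.1). Not NE.
(Low, Max): Plant 1 can switch to Idle (3.3 → 5.5). Not NE.
(Medium, Idle): Plant 2 can switch to Low (1.3 → 2.3). Not NE.
(Medium, Medium): Plant 1 gets 5.2, best alternative 2.1; Plant 2 gets 5.1, best alternative 4.9. No profitable deviation — NE.
(High, High): Plant 1 gets 2.6, best alternative 2.1; Plant 2 gets 5.9, best alternative 3.9. No profitable deviation — NE.
(The remaining 7 profiles each have a profitable deviation by the same check.)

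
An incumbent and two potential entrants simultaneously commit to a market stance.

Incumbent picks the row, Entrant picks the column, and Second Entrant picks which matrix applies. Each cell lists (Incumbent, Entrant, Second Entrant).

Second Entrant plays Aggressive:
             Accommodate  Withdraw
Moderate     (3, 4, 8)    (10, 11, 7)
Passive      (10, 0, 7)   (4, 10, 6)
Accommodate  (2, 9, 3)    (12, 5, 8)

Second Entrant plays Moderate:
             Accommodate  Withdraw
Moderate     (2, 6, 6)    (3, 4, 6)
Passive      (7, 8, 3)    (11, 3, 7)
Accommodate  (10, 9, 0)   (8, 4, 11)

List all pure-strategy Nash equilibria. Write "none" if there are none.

Incumbent against (Accommodate, Aggressive): payoffs 3, 10, 2 → best response Passive.
Incumbent against (Accommodate, Moderate): payoffs 2, 7, 10 → best response Accommodate.
Incumbent against (Withdraw, Aggressive): payoffs 10, 4, 12 → best response Accommodate.
Incumbent against (Withdraw, Moderate): payoffs 3, 11, 8 → best response Passive.
Entrant against (Moderate, Aggressive): payoffs 4, 11 → best response Withdraw.
Entrant against (Moderate, Moderate): payoffs 6, 4 → best response Accommodate.
Entrant against (Passive, Aggressive): payoffs 0, 10 → best response Withdraw.
Entrant against (Passive, Moderate): payoffs 8, 3 → best response Accommodate.
Entrant against (Accommodate, Aggressive): payoffs 9, 5 → best response Accommodate.
Entrant against (Accommodate, Moderate): payoffs 9, 4 → best response Accommodate.
Second Entrant against (Moderate, Accommodate): payoffs 8, 6 → best response Aggressive.
Second Entrant against (Moderate, Withdraw): payoffs 7, 6 → best response Aggressive.
Second Entrant against (Passive, Accommodate): payoffs 7, 3 → best response Aggressive.
Second Entrant against (Passive, Withdraw): payoffs 6, 7 → best response Moderate.
Second Entrant against (Accommodate, Accommodate): payoffs 3, 0 → best response Aggressive.
Second Entrant against (Accommodate, Withdraw): payoffs 8, 11 → best response Moderate.
No profile is a mutual best response for all players.

This game has no pure Nash equilibrium.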